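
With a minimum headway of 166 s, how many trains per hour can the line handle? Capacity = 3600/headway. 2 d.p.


Capacity = 3600 / headway
Capacity = 3600 / 166
Capacity = 21.69 trains/hour

21.69


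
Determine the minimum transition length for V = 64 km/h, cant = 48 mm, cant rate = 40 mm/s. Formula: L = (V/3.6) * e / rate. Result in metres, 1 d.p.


Convert speed: V = 64 / 3.6 = 17.7778 m/s
L = 17.7778 * 48 / 40
L = 853.3333 / 40
L = 21.3 m

21.3


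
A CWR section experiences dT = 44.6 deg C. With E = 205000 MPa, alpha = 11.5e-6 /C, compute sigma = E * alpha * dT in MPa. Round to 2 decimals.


sigma = E * alpha * dT
sigma = 205000 * 11.5e-6 * 44.6
sigma = 2.3575 * 44.6
sigma = 105.14 MPa

105.14


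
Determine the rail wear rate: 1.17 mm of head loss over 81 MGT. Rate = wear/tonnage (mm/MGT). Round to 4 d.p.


Wear rate = total wear / cumulative tonnage
Rate = 1.17 / 81
Rate = 0.0144 mm/MGT

0.0144


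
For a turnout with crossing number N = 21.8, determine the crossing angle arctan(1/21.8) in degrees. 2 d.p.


1/N = 1/21.8 = 0.045872
angle = arctan(0.045872) = 0.045839 rad
angle = 0.045839 * 180/pi = 2.63 degrees

2.63


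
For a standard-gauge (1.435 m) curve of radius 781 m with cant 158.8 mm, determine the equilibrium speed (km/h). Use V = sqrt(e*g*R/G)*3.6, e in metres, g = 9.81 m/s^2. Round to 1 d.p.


Convert cant: e = 158.8 mm = 0.1588 m
V_ms = sqrt(0.1588 * 9.81 * 781 / 1.435)
V_ms = sqrt(847.849246) = 29.1179 m/s
V = 29.1179 * 3.6 = 104.8 km/h

104.8


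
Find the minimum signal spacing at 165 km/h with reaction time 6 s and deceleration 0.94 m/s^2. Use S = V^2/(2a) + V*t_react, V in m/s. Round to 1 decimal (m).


V = 165 / 3.6 = 45.8333 m/s
Braking distance = 45.8333^2 / (2*0.94) = 1117.3907 m
Sighting distance = 45.8333 * 6 = 275.0 m
S = 1117.3907 + 275.0 = 1392.4 m

1392.4


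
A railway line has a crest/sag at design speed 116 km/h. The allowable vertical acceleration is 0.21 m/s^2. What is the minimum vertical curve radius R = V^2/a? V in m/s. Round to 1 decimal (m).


Convert speed: V = 116 / 3.6 = 32.2222 m/s
V^2 = 1038.2716 m^2/s^2
R_v = 1038.2716 / 0.21
R_v = 4944.2 m

4944.2


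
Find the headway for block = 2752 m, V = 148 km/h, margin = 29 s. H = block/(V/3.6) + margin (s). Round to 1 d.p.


V = 148 / 3.6 = 41.1111 m/s
Block traversal time = 2752 / 41.1111 = 66.9405 s
Headway = 66.9405 + 29
Headway = 95.9 s

95.9


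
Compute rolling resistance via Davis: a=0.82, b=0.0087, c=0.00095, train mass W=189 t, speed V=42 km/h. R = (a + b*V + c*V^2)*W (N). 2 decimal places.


b*V = 0.0087 * 42 = 0.3654
c*V^2 = 0.00095 * 1764 = 1.6758
R_per_t = 0.82 + 0.3654 + 1.6758 = 2.8612 N/t
R_total = 2.8612 * 189 = 540.77 N

540.77


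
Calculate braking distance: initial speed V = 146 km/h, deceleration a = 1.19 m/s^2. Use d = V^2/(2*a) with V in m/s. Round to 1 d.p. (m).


Convert speed: V = 146 / 3.6 = 40.5556 m/s
V^2 = 1644.7531
d = 1644.7531 / (2 * 1.19)
d = 1644.7531 / 2.38
d = 691.1 m

691.1


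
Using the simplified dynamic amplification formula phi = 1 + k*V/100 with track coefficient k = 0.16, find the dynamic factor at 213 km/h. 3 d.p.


phi = 1 + k * V / 100
phi = 1 + 0.16 * 213 / 100
phi = 1 + 0.3408
phi = 1.341

1.341


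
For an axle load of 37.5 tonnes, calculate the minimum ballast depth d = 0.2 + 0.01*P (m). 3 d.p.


d = 0.2 + 0.01 * 37.5
d = 0.2 + 0.375
d = 0.575 m

0.575


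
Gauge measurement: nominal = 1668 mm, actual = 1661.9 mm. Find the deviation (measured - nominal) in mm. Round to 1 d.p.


Deviation = measured - nominal
Deviation = 1661.9 - 1668
Deviation = -6.1 mm

-6.1


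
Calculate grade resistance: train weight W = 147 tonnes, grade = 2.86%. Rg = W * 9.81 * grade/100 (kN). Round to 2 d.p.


Rg = W * 9.81 * grade / 100
Rg = 147 * 9.81 * 2.86 / 100
Rg = 1442.07 * 0.0286
Rg = 41.24 kN

41.24


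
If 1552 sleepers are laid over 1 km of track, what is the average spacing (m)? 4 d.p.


Spacing = 1000 m / number of sleepers
Spacing = 1000 / 1552
Spacing = 0.6443 m

0.6443


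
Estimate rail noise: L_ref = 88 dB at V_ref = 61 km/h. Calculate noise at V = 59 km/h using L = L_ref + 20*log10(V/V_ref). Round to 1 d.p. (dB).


V/V_ref = 59 / 61 = 0.967213
log10(0.967213) = -0.014478
20 * -0.014478 = -0.2896
L = 88 + -0.2896 = 87.7 dB

87.7


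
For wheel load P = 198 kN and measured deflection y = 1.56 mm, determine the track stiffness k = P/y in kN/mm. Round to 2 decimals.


Track stiffness k = P / y
k = 198 / 1.56
k = 126.92 kN/mm

126.92


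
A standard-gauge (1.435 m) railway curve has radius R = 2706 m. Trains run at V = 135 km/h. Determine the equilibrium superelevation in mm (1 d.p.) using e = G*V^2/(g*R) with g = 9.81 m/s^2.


Convert speed: V = 135 / 3.6 = 37.5 m/s
Apply formula: e = 1.435 * 37.5^2 / (9.81 * 2706)
e = 1.435 * 1406.25 / 26545.86
e = 0.076018 m = 76.0 mm

76.0


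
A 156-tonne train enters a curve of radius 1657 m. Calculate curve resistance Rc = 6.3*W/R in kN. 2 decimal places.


Rc = 6.3 * W / R
Rc = 6.3 * 156 / 1657
Rc = 982.8 / 1657
Rc = 0.59 kN

0.59


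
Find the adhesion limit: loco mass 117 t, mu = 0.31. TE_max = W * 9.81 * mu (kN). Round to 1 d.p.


TE_max = W * g * mu
TE_max = 117 * 9.81 * 0.31
TE_max = 1147.77 * 0.31
TE_max = 355.8 kN

355.8


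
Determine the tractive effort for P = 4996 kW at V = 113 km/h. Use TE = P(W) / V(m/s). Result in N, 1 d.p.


Convert: P = 4996 kW = 4996000 W
V = 113 / 3.6 = 31.3889 m/s
TE = 4996000 / 31.3889
TE = 159164.6 N

159164.6


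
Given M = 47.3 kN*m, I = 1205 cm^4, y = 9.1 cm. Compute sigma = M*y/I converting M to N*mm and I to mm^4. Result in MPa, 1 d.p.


Convert units:
M = 47.3 kN*m = 47300000 N*mm
y = 9.1 cm = 91 mm
I = 1205 cm^4 = 12050000 mm^4
sigma = 47300000 * 91 / 12050000
sigma = 357.2 MPa

357.2


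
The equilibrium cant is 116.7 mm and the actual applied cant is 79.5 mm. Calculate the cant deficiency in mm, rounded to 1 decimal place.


Cant deficiency = equilibrium cant - actual cant
CD = 116.7 - 79.5
CD = 37.2 mm

37.2


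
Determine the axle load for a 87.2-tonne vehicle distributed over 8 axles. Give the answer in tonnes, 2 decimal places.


Load per axle = total weight / number of axles
Load = 87.2 / 8
Load = 10.90 tonnes

10.90


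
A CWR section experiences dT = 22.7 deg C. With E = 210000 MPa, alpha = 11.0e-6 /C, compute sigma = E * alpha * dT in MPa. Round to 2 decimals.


sigma = E * alpha * dT
sigma = 210000 * 11.0e-6 * 22.7
sigma = 2.31 * 22.7
sigma = 52.44 MPa

52.44


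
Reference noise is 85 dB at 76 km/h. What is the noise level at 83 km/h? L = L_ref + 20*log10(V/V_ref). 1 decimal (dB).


V/V_ref = 83 / 76 = 1.092105
log10(1.092105) = 0.038265
20 * 0.038265 = 0.7653
L = 85 + 0.7653 = 85.8 dB

85.8


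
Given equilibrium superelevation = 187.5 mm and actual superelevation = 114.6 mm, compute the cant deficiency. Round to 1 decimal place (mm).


Cant deficiency = equilibrium cant - actual cant
CD = 187.5 - 114.6
CD = 72.9 mm

72.9


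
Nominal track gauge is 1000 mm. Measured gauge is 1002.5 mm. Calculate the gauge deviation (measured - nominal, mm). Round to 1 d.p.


Deviation = measured - nominal
Deviation = 1002.5 - 1000
Deviation = 2.5 mm

2.5


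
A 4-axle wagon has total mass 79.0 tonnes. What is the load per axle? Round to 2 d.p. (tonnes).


Load per axle = total weight / number of axles
Load = 79.0 / 4
Load = 19.75 tonnes

19.75


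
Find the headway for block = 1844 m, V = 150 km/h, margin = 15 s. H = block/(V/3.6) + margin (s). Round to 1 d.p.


V = 150 / 3.6 = 41.6667 m/s
Block traversal time = 1844 / 41.6667 = 44.256 s
Headway = 44.256 + 15
Headway = 59.3 s

59.3


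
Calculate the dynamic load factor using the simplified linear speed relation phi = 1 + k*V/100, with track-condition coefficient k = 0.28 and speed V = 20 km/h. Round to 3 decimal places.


phi = 1 + k * V / 100
phi = 1 + 0.28 * 20 / 100
phi = 1 + 0.056
phi = 1.056

1.056


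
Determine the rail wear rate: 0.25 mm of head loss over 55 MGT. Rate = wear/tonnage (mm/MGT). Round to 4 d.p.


Wear rate = total wear / cumulative tonnage
Rate = 0.25 / 55
Rate = 0.0045 mm/MGT

0.0045


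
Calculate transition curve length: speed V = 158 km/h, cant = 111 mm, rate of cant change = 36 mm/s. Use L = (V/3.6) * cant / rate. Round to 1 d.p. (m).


Convert speed: V = 158 / 3.6 = 43.8889 m/s
L = 43.8889 * 111 / 36
L = 4871.6667 / 36
L = 135.3 m

135.3


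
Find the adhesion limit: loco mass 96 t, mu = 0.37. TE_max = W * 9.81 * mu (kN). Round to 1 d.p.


TE_max = W * g * mu
TE_max = 96 * 9.81 * 0.37
TE_max = 941.76 * 0.37
TE_max = 348.5 kN

348.5


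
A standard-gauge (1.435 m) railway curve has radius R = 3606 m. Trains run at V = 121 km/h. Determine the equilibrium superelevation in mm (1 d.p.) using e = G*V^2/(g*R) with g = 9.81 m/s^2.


Convert speed: V = 121 / 3.6 = 33.6111 m/s
Apply formula: e = 1.435 * 33.6111^2 / (9.81 * 3606)
e = 1.435 * 1129.7068 / 35374.86
e = 0.045827 m = 45.8 mm

45.8


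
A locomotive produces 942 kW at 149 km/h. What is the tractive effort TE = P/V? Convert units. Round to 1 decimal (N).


Convert: P = 942 kW = 942000 W
V = 149 / 3.6 = 41.3889 m/s
TE = 942000 / 41.3889
TE = 22759.7 N

22759.7


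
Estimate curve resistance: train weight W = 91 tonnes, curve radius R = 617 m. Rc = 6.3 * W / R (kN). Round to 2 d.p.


Rc = 6.3 * W / R
Rc = 6.3 * 91 / 617
Rc = 573.3 / 617
Rc = 0.93 kN

0.93


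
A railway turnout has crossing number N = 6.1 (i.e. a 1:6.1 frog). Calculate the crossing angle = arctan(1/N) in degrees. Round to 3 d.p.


1/N = 1/6.1 = 0.163934
angle = arctan(0.163934) = 0.162489 rad
angle = 0.162489 * 180/pi = 9.310 degrees

9.310


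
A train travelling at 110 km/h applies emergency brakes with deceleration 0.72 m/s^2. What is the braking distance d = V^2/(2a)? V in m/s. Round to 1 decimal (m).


Convert speed: V = 110 / 3.6 = 30.5556 m/s
V^2 = 933.642
d = 933.642 / (2 * 0.72)
d = 933.642 / 1.44
d = 648.4 m

648.4


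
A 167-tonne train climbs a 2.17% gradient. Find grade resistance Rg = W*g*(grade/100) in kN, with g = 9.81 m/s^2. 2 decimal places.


Rg = W * 9.81 * grade / 100
Rg = 167 * 9.81 * 2.17 / 100
Rg = 1638.27 * 0.0217
Rg = 35.55 kN

35.55


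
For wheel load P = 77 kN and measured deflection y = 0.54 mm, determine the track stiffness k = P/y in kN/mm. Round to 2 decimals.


Track stiffness k = P / y
k = 77 / 0.54
k = 142.59 kN/mm

142.59


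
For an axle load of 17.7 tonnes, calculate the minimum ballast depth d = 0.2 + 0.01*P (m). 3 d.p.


d = 0.2 + 0.01 * 17.7
d = 0.2 + 0.177
d = 0.377 m

0.377


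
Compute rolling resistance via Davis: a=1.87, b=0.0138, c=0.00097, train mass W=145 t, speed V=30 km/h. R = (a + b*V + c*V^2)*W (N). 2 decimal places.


b*V = 0.0138 * 30 = 0.414
c*V^2 = 0.00097 * 900 = 0.873
R_per_t = 1.87 + 0.414 + 0.873 = 3.157 N/t
R_total = 3.157 * 145 = 457.77 N

457.77


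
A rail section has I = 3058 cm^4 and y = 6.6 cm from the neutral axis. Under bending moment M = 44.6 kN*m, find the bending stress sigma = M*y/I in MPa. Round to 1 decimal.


Convert units:
M = 44.6 kN*m = 44600000 N*mm
y = 6.6 cm = 66 mm
I = 3058 cm^4 = 30580000 mm^4
sigma = 44600000 * 66 / 30580000
sigma = 96.3 MPa

96.3


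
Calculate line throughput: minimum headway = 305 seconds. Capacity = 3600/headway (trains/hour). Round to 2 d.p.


Capacity = 3600 / headway
Capacity = 3600 / 305
Capacity = 11.80 trains/hour

11.80


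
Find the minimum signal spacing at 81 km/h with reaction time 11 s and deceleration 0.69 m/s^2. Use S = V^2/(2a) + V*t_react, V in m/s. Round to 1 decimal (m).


V = 81 / 3.6 = 22.5 m/s
Braking distance = 22.5^2 / (2*0.69) = 366.8478 m
Sighting distance = 22.5 * 11 = 247.5 m
S = 366.8478 + 247.5 = 614.3 m

614.3


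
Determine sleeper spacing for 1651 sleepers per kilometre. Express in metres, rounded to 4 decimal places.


Spacing = 1000 m / number of sleepers
Spacing = 1000 / 1651
Spacing = 0.6057 m

0.6057


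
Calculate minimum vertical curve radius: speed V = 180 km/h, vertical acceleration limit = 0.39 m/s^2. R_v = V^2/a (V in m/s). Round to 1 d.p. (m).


Convert speed: V = 180 / 3.6 = 50.0 m/s
V^2 = 2500.0 m^2/s^2
R_v = 2500.0 / 0.39
R_v = 6410.3 m

6410.3


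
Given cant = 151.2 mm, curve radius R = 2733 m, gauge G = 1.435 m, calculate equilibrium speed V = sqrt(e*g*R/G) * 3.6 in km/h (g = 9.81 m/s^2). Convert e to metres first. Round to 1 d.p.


Convert cant: e = 151.2 mm = 0.1512 m
V_ms = sqrt(0.1512 * 9.81 * 2733 / 1.435)
V_ms = sqrt(2824.935454) = 53.1501 m/s
V = 53.1501 * 3.6 = 191.3 km/h

191.3


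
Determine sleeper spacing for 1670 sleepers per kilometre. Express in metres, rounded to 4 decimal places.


Spacing = 1000 m / number of sleepers
Spacing = 1000 / 1670
Spacing = 0.5988 m

0.5988


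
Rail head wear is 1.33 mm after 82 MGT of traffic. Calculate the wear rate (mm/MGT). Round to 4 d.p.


Wear rate = total wear / cumulative tonnage
Rate = 1.33 / 82
Rate = 0.0162 mm/MGT

0.0162


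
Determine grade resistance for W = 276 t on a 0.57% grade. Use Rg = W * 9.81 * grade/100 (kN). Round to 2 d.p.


Rg = W * 9.81 * grade / 100
Rg = 276 * 9.81 * 0.57 / 100
Rg = 2707.56 * 0.0057
Rg = 15.43 kN

15.43


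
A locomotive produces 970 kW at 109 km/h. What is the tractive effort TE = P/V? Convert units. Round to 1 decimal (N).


Convert: P = 970 kW = 970000 W
V = 109 / 3.6 = 30.2778 m/s
TE = 970000 / 30.2778
TE = 32036.7 N

32036.7


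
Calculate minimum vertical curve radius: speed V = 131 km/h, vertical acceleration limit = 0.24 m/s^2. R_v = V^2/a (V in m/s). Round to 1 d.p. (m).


Convert speed: V = 131 / 3.6 = 36.3889 m/s
V^2 = 1324.1512 m^2/s^2
R_v = 1324.1512 / 0.24
R_v = 5517.3 m

5517.3


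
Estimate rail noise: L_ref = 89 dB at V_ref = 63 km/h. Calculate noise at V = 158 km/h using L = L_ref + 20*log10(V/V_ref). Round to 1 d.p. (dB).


V/V_ref = 158 / 63 = 2.507937
log10(2.507937) = 0.399317
20 * 0.399317 = 7.9863
L = 89 + 7.9863 = 97.0 dB

97.0


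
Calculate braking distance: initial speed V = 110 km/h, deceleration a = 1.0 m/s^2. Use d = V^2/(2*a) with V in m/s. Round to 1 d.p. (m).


Convert speed: V = 110 / 3.6 = 30.5556 m/s
V^2 = 933.642
d = 933.642 / (2 * 1.0)
d = 933.642 / 2.0
d = 466.8 m

466.8


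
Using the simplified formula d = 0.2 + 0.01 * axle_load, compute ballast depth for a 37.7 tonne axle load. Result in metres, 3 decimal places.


d = 0.2 + 0.01 * 37.7
d = 0.2 + 0.377
d = 0.577 m

0.577


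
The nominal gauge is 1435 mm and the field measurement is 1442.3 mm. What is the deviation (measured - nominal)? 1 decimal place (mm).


Deviation = measured - nominal
Deviation = 1442.3 - 1435
Deviation = 7.3 mm

7.3


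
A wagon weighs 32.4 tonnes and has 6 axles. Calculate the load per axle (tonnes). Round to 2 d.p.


Load per axle = total weight / number of axles
Load = 32.4 / 6
Load = 5.40 tonnes

5.40


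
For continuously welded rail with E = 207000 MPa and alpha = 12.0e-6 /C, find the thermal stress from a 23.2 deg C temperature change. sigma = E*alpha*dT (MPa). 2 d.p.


sigma = E * alpha * dT
sigma = 207000 * 12.0e-6 * 23.2
sigma = 2.484 * 23.2
sigma = 57.63 MPa

57.63


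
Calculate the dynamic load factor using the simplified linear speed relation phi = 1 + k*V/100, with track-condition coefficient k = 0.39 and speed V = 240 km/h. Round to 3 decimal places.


phi = 1 + k * V / 100
phi = 1 + 0.39 * 240 / 100
phi = 1 + 0.936
phi = 1.936

1.936


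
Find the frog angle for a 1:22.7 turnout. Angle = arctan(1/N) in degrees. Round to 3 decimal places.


1/N = 1/22.7 = 0.044053
angle = arctan(0.044053) = 0.044024 rad
angle = 0.044024 * 180/pi = 2.522 degrees

2.522


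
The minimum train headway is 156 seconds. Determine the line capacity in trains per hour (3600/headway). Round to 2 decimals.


Capacity = 3600 / headway
Capacity = 3600 / 156
Capacity = 23.08 trains/hour

23.08


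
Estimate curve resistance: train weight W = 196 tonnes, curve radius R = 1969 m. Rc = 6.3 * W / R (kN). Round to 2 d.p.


Rc = 6.3 * W / R
Rc = 6.3 * 196 / 1969
Rc = 1234.8 / 1969
Rc = 0.63 kN

0.63


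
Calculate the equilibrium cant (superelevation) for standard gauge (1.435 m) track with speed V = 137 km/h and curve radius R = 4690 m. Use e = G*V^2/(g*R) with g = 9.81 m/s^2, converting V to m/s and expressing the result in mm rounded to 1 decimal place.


Convert speed: V = 137 / 3.6 = 38.0556 m/s
Apply formula: e = 1.435 * 38.0556^2 / (9.81 * 4690)
e = 1.435 * 1448.2253 / 46008.9
e = 0.04517 m = 45.2 mm

45.2


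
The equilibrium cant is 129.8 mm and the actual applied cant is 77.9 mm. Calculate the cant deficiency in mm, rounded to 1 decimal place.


Cant deficiency = equilibrium cant - actual cant
CD = 129.8 - 77.9
CD = 51.9 mm

51.9


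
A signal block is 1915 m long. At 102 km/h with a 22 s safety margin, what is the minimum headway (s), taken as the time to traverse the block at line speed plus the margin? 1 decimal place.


V = 102 / 3.6 = 28.3333 m/s
Block traversal time = 1915 / 28.3333 = 67.5882 s
Headway = 67.5882 + 22
Headway = 89.6 s

89.6


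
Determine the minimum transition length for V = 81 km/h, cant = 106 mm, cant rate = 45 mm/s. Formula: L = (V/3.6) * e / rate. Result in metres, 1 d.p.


Convert speed: V = 81 / 3.6 = 22.5 m/s
L = 22.5 * 106 / 45
L = 2385.0 / 45
L = 53.0 m

53.0


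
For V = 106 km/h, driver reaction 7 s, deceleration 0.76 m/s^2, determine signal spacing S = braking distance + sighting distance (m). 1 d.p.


V = 106 / 3.6 = 29.4444 m/s
Braking distance = 29.4444^2 / (2*0.76) = 570.3785 m
Sighting distance = 29.4444 * 7 = 206.1111 m
S = 570.3785 + 206.1111 = 776.5 m

776.5


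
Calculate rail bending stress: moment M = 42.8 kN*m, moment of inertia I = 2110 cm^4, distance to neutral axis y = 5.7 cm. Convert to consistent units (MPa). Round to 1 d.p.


Convert units:
M = 42.8 kN*m = 42800000 N*mm
y = 5.7 cm = 57 mm
I = 2110 cm^4 = 21100000 mm^4
sigma = 42800000 * 57 / 21100000
sigma = 115.6 MPa

115.6


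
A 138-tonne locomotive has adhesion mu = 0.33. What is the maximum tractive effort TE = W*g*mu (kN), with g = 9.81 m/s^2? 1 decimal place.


TE_max = W * g * mu
TE_max = 138 * 9.81 * 0.33
TE_max = 1353.78 * 0.33
TE_max = 446.7 kN

446.7


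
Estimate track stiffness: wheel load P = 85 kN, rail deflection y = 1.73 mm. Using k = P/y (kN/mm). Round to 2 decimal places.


Track stiffness k = P / y
k = 85 / 1.73
k = 49.13 kN/mm

49.13


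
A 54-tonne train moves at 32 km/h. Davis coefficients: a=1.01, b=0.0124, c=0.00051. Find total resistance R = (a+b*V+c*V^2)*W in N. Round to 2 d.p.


b*V = 0.0124 * 32 = 0.3968
c*V^2 = 0.00051 * 1024 = 0.52224
R_per_t = 1.01 + 0.3968 + 0.52224 = 1.92904 N/t
R_total = 1.92904 * 54 = 104.17 N

104.17


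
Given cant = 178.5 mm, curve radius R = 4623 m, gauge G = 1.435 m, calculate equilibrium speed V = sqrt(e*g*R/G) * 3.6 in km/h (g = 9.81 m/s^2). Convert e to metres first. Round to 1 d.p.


Convert cant: e = 178.5 mm = 0.1785 m
V_ms = sqrt(0.1785 * 9.81 * 4623 / 1.435)
V_ms = sqrt(5641.300317) = 75.1086 m/s
V = 75.1086 * 3.6 = 270.4 km/h

270.4


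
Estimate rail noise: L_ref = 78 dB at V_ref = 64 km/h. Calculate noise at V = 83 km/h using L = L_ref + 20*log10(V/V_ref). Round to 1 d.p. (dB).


V/V_ref = 83 / 64 = 1.296875
log10(1.296875) = 0.112898
20 * 0.112898 = 2.258
L = 78 + 2.258 = 80.3 dB

80.3


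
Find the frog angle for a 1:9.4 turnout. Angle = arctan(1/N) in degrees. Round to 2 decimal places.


1/N = 1/9.4 = 0.106383
angle = arctan(0.106383) = 0.105984 rad
angle = 0.105984 * 180/pi = 6.07 degrees

6.07


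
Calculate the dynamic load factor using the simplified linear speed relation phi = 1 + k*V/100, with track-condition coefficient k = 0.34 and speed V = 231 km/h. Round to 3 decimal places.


phi = 1 + k * V / 100
phi = 1 + 0.34 * 231 / 100
phi = 1 + 0.7854
phi = 1.785

1.785


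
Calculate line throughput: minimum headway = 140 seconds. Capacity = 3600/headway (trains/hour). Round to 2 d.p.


Capacity = 3600 / headway
Capacity = 3600 / 140
Capacity = 25.71 trains/hour

25.71


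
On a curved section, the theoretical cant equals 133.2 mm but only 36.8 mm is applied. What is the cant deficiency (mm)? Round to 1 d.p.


Cant deficiency = equilibrium cant - actual cant
CD = 133.2 - 36.8
CD = 96.4 mm

96.4


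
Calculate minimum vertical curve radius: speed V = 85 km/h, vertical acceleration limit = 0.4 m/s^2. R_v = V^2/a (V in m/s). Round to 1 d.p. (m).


Convert speed: V = 85 / 3.6 = 23.6111 m/s
V^2 = 557.4846 m^2/s^2
R_v = 557.4846 / 0.4
R_v = 1393.7 m

1393.7


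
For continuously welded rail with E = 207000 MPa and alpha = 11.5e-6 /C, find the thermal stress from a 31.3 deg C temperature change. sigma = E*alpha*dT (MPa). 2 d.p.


sigma = E * alpha * dT
sigma = 207000 * 11.5e-6 * 31.3
sigma = 2.3805 * 31.3
sigma = 74.51 MPa

74.51


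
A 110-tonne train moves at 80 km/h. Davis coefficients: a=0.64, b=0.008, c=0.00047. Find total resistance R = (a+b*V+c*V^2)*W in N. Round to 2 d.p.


b*V = 0.008 * 80 = 0.64
c*V^2 = 0.00047 * 6400 = 3.008
R_per_t = 0.64 + 0.64 + 3.008 = 4.288 N/t
R_total = 4.288 * 110 = 471.68 N

471.68


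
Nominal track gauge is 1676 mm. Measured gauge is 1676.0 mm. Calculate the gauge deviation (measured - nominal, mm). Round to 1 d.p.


Deviation = measured - nominal
Deviation = 1676.0 - 1676
Deviation = 0.0 mm

0.0


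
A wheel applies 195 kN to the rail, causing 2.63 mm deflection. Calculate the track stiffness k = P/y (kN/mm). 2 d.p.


Track stiffness k = P / y
k = 195 / 2.63
k = 74.14 kN/mm

74.14


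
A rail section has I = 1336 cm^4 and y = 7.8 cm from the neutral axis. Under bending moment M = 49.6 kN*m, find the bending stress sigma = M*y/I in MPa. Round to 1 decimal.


Convert units:
M = 49.6 kN*m = 49600000 N*mm
y = 7.8 cm = 78 mm
I = 1336 cm^4 = 13360000 mm^4
sigma = 49600000 * 78 / 13360000
sigma = 289.6 MPa

289.6


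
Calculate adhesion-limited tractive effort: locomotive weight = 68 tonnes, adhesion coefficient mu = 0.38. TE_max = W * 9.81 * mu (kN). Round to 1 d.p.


TE_max = W * g * mu
TE_max = 68 * 9.81 * 0.38
TE_max = 667.08 * 0.38
TE_max = 253.5 kN

253.5


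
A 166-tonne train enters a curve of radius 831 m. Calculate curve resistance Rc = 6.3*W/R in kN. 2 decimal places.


Rc = 6.3 * W / R
Rc = 6.3 * 166 / 831
Rc = 1045.8 / 831
Rc = 1.26 kN

1.26


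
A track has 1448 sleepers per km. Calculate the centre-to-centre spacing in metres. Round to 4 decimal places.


Spacing = 1000 m / number of sleepers
Spacing = 1000 / 1448
Spacing = 0.6906 m

0.6906


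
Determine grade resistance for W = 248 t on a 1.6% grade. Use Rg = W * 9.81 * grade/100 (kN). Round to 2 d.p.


Rg = W * 9.81 * grade / 100
Rg = 248 * 9.81 * 1.6 / 100
Rg = 2432.88 * 0.016
Rg = 38.93 kN

38.93


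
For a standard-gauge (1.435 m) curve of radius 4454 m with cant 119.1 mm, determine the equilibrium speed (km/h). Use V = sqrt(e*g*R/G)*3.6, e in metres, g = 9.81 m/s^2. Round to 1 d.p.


Convert cant: e = 119.1 mm = 0.1191 m
V_ms = sqrt(0.1191 * 9.81 * 4454 / 1.435)
V_ms = sqrt(3626.428177) = 60.2198 m/s
V = 60.2198 * 3.6 = 216.8 km/h

216.8


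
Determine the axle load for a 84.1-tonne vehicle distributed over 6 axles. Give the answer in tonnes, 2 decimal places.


Load per axle = total weight / number of axles
Load = 84.1 / 6
Load = 14.02 tonnes

14.02


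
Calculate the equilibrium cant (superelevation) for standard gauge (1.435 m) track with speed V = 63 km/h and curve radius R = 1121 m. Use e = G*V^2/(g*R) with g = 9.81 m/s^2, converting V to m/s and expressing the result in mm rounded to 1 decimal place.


Convert speed: V = 63 / 3.6 = 17.5 m/s
Apply formula: e = 1.435 * 17.5^2 / (9.81 * 1121)
e = 1.435 * 306.25 / 10997.01
e = 0.039963 m = 40.0 mm

40.0


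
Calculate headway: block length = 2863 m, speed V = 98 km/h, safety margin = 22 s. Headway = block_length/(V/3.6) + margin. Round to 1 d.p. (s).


V = 98 / 3.6 = 27.2222 m/s
Block traversal time = 2863 / 27.2222 = 105.1714 s
Headway = 105.1714 + 22
Headway = 127.2 s

127.2


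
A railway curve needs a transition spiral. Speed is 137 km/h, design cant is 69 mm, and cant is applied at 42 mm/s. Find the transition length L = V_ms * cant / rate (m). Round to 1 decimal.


Convert speed: V = 137 / 3.6 = 38.0556 m/s
L = 38.0556 * 69 / 42
L = 2625.8333 / 42
L = 62.5 m

62.5


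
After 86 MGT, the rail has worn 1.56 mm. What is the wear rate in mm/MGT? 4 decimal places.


Wear rate = total wear / cumulative tonnage
Rate = 1.56 / 86
Rate = 0.0181 mm/MGT

0.0181


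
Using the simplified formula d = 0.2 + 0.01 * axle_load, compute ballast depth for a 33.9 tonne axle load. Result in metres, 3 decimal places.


d = 0.2 + 0.01 * 33.9
d = 0.2 + 0.339
d = 0.539 m

0.539


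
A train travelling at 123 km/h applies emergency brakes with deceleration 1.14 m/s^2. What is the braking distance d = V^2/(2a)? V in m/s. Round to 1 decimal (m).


Convert speed: V = 123 / 3.6 = 34.1667 m/s
V^2 = 1167.3611
d = 1167.3611 / (2 * 1.14)
d = 1167.3611 / 2.28
d = 512.0 m

512.0


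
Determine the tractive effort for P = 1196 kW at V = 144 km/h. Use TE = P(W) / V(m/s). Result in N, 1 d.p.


Convert: P = 1196 kW = 1196000 W
V = 144 / 3.6 = 40.0 m/s
TE = 1196000 / 40.0
TE = 29900.0 N

29900.0


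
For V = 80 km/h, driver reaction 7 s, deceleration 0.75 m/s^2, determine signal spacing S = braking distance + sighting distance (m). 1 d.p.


V = 80 / 3.6 = 22.2222 m/s
Braking distance = 22.2222^2 / (2*0.75) = 329.2181 m
Sighting distance = 22.2222 * 7 = 155.5556 m
S = 329.2181 + 155.5556 = 484.8 m

484.8


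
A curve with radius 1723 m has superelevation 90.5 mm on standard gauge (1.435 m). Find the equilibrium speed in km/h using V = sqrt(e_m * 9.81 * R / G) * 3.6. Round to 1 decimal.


Convert cant: e = 90.5 mm = 0.0905 m
V_ms = sqrt(0.0905 * 9.81 * 1723 / 1.435)
V_ms = sqrt(1065.984679) = 32.6494 m/s
V = 32.6494 * 3.6 = 117.5 km/h

117.5


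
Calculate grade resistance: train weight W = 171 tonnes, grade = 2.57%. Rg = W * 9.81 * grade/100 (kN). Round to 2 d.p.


Rg = W * 9.81 * grade / 100
Rg = 171 * 9.81 * 2.57 / 100
Rg = 1677.51 * 0.0257
Rg = 43.11 kN

43.11


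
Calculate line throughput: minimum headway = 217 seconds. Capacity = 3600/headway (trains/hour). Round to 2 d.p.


Capacity = 3600 / headway
Capacity = 3600 / 217
Capacity = 16.59 trains/hour

16.59


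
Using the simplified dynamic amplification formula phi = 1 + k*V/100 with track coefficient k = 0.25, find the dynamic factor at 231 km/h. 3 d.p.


phi = 1 + k * V / 100
phi = 1 + 0.25 * 231 / 100
phi = 1 + 0.5775
phi = 1.578

1.578


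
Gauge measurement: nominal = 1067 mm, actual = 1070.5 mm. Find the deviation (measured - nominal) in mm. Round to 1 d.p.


Deviation = measured - nominal
Deviation = 1070.5 - 1067
Deviation = 3.5 mm

3.5


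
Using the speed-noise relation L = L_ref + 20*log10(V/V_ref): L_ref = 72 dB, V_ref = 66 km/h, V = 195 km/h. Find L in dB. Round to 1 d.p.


V/V_ref = 195 / 66 = 2.954545
log10(2.954545) = 0.470491
20 * 0.470491 = 9.4098
L = 72 + 9.4098 = 81.4 dB

81.4


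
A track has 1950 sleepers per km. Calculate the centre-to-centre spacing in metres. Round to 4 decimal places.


Spacing = 1000 m / number of sleepers
Spacing = 1000 / 1950
Spacing = 0.5128 m

0.5128


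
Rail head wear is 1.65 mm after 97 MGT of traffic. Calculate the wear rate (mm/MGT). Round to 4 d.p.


Wear rate = total wear / cumulative tonnage
Rate = 1.65 / 97
Rate = 0.0170 mm/MGT

0.0170


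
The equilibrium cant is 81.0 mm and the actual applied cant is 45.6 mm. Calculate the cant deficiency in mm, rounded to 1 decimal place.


Cant deficiency = equilibrium cant - actual cant
CD = 81.0 - 45.6
CD = 35.4 mm

35.4


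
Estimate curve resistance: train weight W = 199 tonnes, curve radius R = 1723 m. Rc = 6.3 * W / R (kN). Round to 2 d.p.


Rc = 6.3 * W / R
Rc = 6.3 * 199 / 1723
Rc = 1253.7 / 1723
Rc = 0.73 kN

0.73


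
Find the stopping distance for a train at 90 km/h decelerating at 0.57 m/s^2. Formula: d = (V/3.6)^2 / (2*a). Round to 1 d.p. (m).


Convert speed: V = 90 / 3.6 = 25.0 m/s
V^2 = 625.0
d = 625.0 / (2 * 0.57)
d = 625.0 / 1.14
d = 548.2 m

548.2


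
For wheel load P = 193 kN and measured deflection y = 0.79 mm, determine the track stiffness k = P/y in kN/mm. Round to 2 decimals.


Track stiffness k = P / y
k = 193 / 0.79
k = 244.30 kN/mm

244.30


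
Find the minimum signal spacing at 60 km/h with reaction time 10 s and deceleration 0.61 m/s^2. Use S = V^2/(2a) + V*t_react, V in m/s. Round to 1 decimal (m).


V = 60 / 3.6 = 16.6667 m/s
Braking distance = 16.6667^2 / (2*0.61) = 227.6867 m
Sighting distance = 16.6667 * 10 = 166.6667 m
S = 227.6867 + 166.6667 = 394.4 m

394.4


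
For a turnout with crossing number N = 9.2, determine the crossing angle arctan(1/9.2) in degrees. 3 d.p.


1/N = 1/9.2 = 0.108696
angle = arctan(0.108696) = 0.108271 rad
angle = 0.108271 * 180/pi = 6.203 degrees

6.203


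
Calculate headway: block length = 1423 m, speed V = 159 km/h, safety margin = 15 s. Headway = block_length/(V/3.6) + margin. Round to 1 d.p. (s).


V = 159 / 3.6 = 44.1667 m/s
Block traversal time = 1423 / 44.1667 = 32.2189 s
Headway = 32.2189 + 15
Headway = 47.2 s

47.2


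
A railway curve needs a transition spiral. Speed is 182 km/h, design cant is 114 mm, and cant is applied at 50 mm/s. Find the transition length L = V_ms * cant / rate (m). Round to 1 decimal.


Convert speed: V = 182 / 3.6 = 50.5556 m/s
L = 50.5556 * 114 / 50
L = 5763.3333 / 50
L = 115.3 m

115.3


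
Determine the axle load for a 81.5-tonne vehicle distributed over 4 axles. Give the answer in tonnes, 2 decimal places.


Load per axle = total weight / number of axles
Load = 81.5 / 4
Load = 20.38 tonnes

20.38


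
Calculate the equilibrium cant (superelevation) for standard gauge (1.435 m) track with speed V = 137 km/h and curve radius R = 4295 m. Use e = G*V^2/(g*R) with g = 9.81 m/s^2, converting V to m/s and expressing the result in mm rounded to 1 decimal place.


Convert speed: V = 137 / 3.6 = 38.0556 m/s
Apply formula: e = 1.435 * 38.0556^2 / (9.81 * 4295)
e = 1.435 * 1448.2253 / 42133.95
e = 0.049324 m = 49.3 mm

49.3


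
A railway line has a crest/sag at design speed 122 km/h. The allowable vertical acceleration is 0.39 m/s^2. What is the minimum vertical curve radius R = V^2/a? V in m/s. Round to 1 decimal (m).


Convert speed: V = 122 / 3.6 = 33.8889 m/s
V^2 = 1148.4568 m^2/s^2
R_v = 1148.4568 / 0.39
R_v = 2944.8 m

2944.8


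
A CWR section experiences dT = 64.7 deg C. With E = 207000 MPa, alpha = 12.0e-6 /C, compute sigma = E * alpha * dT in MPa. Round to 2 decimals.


sigma = E * alpha * dT
sigma = 207000 * 12.0e-6 * 64.7
sigma = 2.484 * 64.7
sigma = 160.71 MPa

160.71


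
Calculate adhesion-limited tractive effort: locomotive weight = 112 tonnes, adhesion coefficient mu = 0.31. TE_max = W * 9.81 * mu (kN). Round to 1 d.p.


TE_max = W * g * mu
TE_max = 112 * 9.81 * 0.31
TE_max = 1098.72 * 0.31
TE_max = 340.6 kN

340.6


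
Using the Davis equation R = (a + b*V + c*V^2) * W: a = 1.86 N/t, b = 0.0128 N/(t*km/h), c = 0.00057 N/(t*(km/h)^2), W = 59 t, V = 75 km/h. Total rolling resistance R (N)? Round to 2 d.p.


b*V = 0.0128 * 75 = 0.96
c*V^2 = 0.00057 * 5625 = 3.20625
R_per_t = 1.86 + 0.96 + 3.20625 = 6.02625 N/t
R_total = 6.02625 * 59 = 355.55 N

355.55


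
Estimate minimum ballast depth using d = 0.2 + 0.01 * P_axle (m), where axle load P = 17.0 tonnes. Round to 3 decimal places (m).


d = 0.2 + 0.01 * 17.0
d = 0.2 + 0.17
d = 0.370 m

0.370


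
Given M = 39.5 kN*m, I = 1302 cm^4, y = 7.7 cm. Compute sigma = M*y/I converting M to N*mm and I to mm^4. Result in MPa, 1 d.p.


Convert units:
M = 39.5 kN*m = 39500000 N*mm
y = 7.7 cm = 77 mm
I = 1302 cm^4 = 13020000 mm^4
sigma = 39500000 * 77 / 13020000
sigma = 233.6 MPa

233.6


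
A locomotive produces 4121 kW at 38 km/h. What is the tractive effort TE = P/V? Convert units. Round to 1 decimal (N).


Convert: P = 4121 kW = 4121000 W
V = 38 / 3.6 = 10.5556 m/s
TE = 4121000 / 10.5556
TE = 390410.5 N

390410.5


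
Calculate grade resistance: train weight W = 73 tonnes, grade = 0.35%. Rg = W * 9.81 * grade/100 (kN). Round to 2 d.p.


Rg = W * 9.81 * grade / 100
Rg = 73 * 9.81 * 0.35 / 100
Rg = 716.13 * 0.0035
Rg = 2.51 kN

2.51


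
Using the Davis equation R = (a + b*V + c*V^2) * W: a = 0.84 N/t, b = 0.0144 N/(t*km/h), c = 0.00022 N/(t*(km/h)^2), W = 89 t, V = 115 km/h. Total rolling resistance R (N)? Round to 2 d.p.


b*V = 0.0144 * 115 = 1.656
c*V^2 = 0.00022 * 13225 = 2.9095
R_per_t = 0.84 + 1.656 + 2.9095 = 5.4055 N/t
R_total = 5.4055 * 89 = 481.09 N

481.09


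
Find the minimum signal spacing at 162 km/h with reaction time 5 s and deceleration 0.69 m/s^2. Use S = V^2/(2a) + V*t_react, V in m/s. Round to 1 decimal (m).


V = 162 / 3.6 = 45.0 m/s
Braking distance = 45.0^2 / (2*0.69) = 1467.3913 m
Sighting distance = 45.0 * 5 = 225.0 m
S = 1467.3913 + 225.0 = 1692.4 m

1692.4


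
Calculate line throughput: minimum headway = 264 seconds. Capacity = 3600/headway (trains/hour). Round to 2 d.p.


Capacity = 3600 / headway
Capacity = 3600 / 264
Capacity = 13.64 trains/hour

13.64


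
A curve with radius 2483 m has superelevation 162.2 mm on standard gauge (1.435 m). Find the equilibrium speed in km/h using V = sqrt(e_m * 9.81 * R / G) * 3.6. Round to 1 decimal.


Convert cant: e = 162.2 mm = 0.1622 m
V_ms = sqrt(0.1622 * 9.81 * 2483 / 1.435)
V_ms = sqrt(2753.243837) = 52.4714 m/s
V = 52.4714 * 3.6 = 188.9 km/h

188.9


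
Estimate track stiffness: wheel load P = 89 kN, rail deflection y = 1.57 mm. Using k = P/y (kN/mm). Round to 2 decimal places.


Track stiffness k = P / y
k = 89 / 1.57
k = 56.69 kN/mm

56.69


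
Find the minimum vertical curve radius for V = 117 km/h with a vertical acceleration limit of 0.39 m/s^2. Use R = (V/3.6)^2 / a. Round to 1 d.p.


Convert speed: V = 117 / 3.6 = 32.5 m/s
V^2 = 1056.25 m^2/s^2
R_v = 1056.25 / 0.39
R_v = 2708.3 m

2708.3


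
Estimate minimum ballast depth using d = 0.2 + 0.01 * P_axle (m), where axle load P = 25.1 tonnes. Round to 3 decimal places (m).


d = 0.2 + 0.01 * 25.1
d = 0.2 + 0.251
d = 0.451 m

0.451


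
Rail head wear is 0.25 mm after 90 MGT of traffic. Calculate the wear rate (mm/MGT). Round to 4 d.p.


Wear rate = total wear / cumulative tonnage
Rate = 0.25 / 90
Rate = 0.0028 mm/MGT

0.0028


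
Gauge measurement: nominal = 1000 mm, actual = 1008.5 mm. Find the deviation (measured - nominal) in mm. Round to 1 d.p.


Deviation = measured - nominal
Deviation = 1008.5 - 1000
Deviation = 8.5 mm

8.5


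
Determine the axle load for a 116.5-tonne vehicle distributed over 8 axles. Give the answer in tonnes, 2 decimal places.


Load per axle = total weight / number of axles
Load = 116.5 / 8
Load = 14.56 tonnes

14.56


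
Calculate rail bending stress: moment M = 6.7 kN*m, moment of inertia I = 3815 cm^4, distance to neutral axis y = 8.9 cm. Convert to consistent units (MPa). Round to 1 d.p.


Convert units:
M = 6.7 kN*m = 6700000 N*mm
y = 8.9 cm = 89 mm
I = 3815 cm^4 = 38150000 mm^4
sigma = 6700000 * 89 / 38150000
sigma = 15.6 MPa

15.6


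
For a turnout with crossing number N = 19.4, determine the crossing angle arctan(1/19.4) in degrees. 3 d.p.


1/N = 1/19.4 = 0.051546
angle = arctan(0.051546) = 0.051501 rad
angle = 0.051501 * 180/pi = 2.951 degrees

2.951


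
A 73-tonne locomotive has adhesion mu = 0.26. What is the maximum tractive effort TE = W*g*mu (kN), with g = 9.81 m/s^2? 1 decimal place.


TE_max = W * g * mu
TE_max = 73 * 9.81 * 0.26
TE_max = 716.13 * 0.26
TE_max = 186.2 kN

186.2


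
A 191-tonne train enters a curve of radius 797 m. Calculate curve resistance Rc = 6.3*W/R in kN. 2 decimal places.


Rc = 6.3 * W / R
Rc = 6.3 * 191 / 797
Rc = 1203.3 / 797
Rc = 1.51 kN

1.51


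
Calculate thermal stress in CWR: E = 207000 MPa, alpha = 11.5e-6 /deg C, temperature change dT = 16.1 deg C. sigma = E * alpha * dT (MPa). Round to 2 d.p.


sigma = E * alpha * dT
sigma = 207000 * 11.5e-6 * 16.1
sigma = 2.3805 * 16.1
sigma = 38.33 MPa

38.33


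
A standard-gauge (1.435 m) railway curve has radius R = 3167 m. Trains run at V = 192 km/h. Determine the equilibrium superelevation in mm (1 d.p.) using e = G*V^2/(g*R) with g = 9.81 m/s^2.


Convert speed: V = 192 / 3.6 = 53.3333 m/s
Apply formula: e = 1.435 * 53.3333^2 / (9.81 * 3167)
e = 1.435 * 2844.4444 / 31068.27
e = 0.131381 m = 131.4 mm

131.4


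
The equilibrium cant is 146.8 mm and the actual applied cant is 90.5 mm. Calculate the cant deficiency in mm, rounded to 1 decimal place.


Cant deficiency = equilibrium cant - actual cant
CD = 146.8 - 90.5
CD = 56.3 mm

56.3


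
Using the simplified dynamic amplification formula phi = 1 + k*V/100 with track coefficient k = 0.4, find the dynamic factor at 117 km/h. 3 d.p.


phi = 1 + k * V / 100
phi = 1 + 0.4 * 117 / 100
phi = 1 + 0.468
phi = 1.468

1.468


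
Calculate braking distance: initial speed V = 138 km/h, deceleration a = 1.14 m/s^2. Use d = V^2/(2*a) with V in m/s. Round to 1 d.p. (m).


Convert speed: V = 138 / 3.6 = 38.3333 m/s
V^2 = 1469.4444
d = 1469.4444 / (2 * 1.14)
d = 1469.4444 / 2.28
d = 644.5 m

644.5


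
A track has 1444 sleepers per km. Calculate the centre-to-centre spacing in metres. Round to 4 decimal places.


Spacing = 1000 m / number of sleepers
Spacing = 1000 / 1444
Spacing = 0.6925 m

0.6925


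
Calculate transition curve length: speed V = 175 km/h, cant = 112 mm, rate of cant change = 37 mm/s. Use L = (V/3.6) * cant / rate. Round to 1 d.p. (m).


Convert speed: V = 175 / 3.6 = 48.6111 m/s
L = 48.6111 * 112 / 37
L = 5444.4444 / 37
L = 147.1 m

147.1


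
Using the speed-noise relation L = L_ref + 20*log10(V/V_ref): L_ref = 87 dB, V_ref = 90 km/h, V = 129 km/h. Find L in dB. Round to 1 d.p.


V/V_ref = 129 / 90 = 1.433333
log10(1.433333) = 0.156347
20 * 0.156347 = 3.1269
L = 87 + 3.1269 = 90.1 dB

90.1


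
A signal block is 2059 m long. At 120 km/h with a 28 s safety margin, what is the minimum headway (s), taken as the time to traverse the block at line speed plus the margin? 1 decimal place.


V = 120 / 3.6 = 33.3333 m/s
Block traversal time = 2059 / 33.3333 = 61.77 s
Headway = 61.77 + 28
Headway = 89.8 s

89.8


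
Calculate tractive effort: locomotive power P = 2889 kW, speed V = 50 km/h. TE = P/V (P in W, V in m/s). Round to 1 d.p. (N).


Convert: P = 2889 kW = 2889000 W
V = 50 / 3.6 = 13.8889 m/s
TE = 2889000 / 13.8889
TE = 208008.0 N

208008.0


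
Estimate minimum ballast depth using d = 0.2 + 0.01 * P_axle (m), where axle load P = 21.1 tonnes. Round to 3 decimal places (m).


d = 0.2 + 0.01 * 21.1
d = 0.2 + 0.211
d = 0.411 m

0.411


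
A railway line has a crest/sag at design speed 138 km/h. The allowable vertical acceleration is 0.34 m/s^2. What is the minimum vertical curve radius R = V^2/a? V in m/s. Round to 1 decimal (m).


Convert speed: V = 138 / 3.6 = 38.3333 m/s
V^2 = 1469.4444 m^2/s^2
R_v = 1469.4444 / 0.34
R_v = 4321.9 m

4321.9


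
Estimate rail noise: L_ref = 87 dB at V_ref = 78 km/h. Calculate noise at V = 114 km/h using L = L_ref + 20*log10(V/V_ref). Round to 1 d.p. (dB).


V/V_ref = 114 / 78 = 1.461538
log10(1.461538) = 0.16481
20 * 0.16481 = 3.2962
L = 87 + 3.2962 = 90.3 dB

90.3


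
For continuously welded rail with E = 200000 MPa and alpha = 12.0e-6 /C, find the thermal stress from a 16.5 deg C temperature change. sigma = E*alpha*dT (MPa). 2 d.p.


sigma = E * alpha * dT
sigma = 200000 * 12.0e-6 * 16.5
sigma = 2.4 * 16.5
sigma = 39.60 MPa

39.60
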